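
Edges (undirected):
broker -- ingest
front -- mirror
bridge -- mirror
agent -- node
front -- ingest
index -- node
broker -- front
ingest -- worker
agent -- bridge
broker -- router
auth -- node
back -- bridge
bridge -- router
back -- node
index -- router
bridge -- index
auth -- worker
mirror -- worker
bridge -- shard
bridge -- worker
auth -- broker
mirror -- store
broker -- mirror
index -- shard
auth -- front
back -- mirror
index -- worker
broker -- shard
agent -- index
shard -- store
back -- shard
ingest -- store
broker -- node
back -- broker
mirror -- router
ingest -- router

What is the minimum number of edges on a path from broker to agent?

2

Level 0: broker
Level 1: auth, back, front, ingest, mirror, node, router, shard
Level 2: agent, bridge, index, store, worker
agent first appears at level 2.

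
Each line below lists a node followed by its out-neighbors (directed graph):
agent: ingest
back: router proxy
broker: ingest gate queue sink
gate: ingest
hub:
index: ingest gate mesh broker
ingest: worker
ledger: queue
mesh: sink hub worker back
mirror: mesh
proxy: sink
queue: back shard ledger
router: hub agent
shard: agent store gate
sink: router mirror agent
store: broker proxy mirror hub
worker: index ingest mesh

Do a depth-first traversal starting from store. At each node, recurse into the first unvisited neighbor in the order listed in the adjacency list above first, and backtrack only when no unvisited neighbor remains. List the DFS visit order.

store, broker, ingest, worker, index, gate, mesh, sink, router, hub, agent, mirror, back, proxy, queue, shard, ledger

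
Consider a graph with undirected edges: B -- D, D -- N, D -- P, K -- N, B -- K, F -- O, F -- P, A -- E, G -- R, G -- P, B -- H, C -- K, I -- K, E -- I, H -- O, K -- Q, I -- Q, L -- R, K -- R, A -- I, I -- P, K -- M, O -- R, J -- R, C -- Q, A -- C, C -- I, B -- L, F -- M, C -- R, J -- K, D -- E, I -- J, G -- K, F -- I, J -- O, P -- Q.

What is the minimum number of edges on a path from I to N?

Level 0: I
Level 1: A, C, E, F, J, K, P, Q
Level 2: B, D, G, M, N, O, R
Level 3: H, L
N first appears at level 2.

2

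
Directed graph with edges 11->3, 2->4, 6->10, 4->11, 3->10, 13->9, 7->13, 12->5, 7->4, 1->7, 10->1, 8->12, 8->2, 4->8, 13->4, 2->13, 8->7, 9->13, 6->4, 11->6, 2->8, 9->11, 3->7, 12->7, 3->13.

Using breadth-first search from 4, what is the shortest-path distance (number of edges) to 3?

2

Level 0: 4
Level 1: 8, 11
Level 2: 2, 3, 6, 7, 12
Level 3: 5, 10, 13
Level 4: 1, 9
3 first appears at level 2.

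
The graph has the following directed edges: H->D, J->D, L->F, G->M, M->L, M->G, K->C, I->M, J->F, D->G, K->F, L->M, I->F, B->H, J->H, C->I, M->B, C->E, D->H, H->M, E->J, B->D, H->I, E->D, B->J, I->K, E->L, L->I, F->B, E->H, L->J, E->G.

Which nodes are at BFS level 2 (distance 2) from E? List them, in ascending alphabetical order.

Level 0: E
Level 1: D, G, H, J, L
Level 2: F, I, M
Level 3: B, K
Level 4: C

F, I, M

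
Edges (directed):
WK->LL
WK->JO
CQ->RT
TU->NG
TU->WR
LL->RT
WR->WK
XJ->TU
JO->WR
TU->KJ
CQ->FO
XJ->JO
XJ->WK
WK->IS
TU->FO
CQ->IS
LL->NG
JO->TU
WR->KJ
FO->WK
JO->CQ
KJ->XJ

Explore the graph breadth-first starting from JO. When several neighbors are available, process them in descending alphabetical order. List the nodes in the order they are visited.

JO, WR, TU, CQ, WK, KJ, NG, FO, RT, IS, LL, XJ

Visit JO; enqueue WR, TU, CQ → queue [WR, TU, CQ]
Visit WR; enqueue WK, KJ → queue [TU, CQ, WK, KJ]
Visit TU; enqueue NG, FO → queue [CQ, WK, KJ, NG, FO]
Visit CQ; enqueue RT, IS → queue [WK, KJ, NG, FO, RT, IS]
Visit WK; enqueue LL → queue [KJ, NG, FO, RT, IS, LL]
Visit KJ; enqueue XJ → queue [NG, FO, RT, IS, LL, XJ]
Visit NG → queue [FO, RT, IS, LL, XJ]
Visit FO → queue [RT, IS, LL, XJ]
Visit RT → queue [IS, LL, XJ]
Visit IS → queue [LL, XJ]
Visit LL → queue [XJ]
Visit XJ → queue []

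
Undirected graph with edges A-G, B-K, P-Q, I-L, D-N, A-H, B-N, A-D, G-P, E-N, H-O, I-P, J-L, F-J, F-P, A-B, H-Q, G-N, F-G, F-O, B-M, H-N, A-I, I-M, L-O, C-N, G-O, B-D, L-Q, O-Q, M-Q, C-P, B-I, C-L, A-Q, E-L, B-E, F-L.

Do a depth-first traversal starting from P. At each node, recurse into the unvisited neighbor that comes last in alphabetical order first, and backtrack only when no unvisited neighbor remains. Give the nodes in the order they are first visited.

P, Q, O, L, J, F, G, N, H, A, I, M, B, K, E, D, C

Visit P
P → Q
Q → O
O → L
L → J
J → F
F → G
G → N
N → H
H → A
A → I
I → M
M → B
B → K
B → E
B → D
N → C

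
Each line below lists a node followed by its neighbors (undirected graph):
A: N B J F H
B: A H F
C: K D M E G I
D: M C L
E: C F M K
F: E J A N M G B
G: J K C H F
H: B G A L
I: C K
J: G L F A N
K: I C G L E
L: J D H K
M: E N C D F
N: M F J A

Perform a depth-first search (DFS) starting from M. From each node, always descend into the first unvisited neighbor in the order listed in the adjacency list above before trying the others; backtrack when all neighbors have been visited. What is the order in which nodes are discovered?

M, E, C, K, I, G, J, L, D, H, B, A, N, F

Visit M
M → E
E → C
C → K
K → I
K → G
G → J
J → L
L → D
L → H
H → B
B → A
A → N
N → F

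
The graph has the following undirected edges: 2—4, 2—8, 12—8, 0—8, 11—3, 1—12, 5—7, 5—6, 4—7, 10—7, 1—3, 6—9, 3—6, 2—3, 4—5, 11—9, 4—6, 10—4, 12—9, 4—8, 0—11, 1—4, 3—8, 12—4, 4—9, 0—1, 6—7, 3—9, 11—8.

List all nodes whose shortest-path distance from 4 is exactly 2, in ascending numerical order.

0, 3, 11

Level 0: 4
Level 1: 1, 2, 5, 6, 7, 8, 9, 10, 12
Level 2: 0, 3, 11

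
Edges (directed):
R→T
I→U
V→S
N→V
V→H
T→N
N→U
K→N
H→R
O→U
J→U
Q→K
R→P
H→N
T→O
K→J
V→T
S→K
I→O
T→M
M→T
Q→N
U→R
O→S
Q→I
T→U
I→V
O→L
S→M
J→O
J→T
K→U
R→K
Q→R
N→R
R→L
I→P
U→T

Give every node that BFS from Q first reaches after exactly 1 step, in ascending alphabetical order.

I, K, N, R

Level 0: Q
Level 1: I, K, N, R
Level 2: J, L, O, P, T, U, V
Level 3: H, M, S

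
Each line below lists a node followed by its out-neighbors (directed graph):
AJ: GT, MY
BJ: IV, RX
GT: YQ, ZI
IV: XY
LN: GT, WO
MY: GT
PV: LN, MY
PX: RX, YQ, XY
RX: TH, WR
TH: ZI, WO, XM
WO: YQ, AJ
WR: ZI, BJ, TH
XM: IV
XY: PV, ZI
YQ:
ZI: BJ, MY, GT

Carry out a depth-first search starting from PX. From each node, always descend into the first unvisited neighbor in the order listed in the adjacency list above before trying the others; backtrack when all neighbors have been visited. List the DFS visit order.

Visit PX
PX → RX
RX → TH
TH → ZI
ZI → BJ
BJ → IV
IV → XY
XY → PV
PV → LN
LN → GT
GT → YQ
LN → WO
WO → AJ
AJ → MY
TH → XM
RX → WR

PX RX TH ZI BJ IV XY PV LN GT YQ WO AJ MY XM WR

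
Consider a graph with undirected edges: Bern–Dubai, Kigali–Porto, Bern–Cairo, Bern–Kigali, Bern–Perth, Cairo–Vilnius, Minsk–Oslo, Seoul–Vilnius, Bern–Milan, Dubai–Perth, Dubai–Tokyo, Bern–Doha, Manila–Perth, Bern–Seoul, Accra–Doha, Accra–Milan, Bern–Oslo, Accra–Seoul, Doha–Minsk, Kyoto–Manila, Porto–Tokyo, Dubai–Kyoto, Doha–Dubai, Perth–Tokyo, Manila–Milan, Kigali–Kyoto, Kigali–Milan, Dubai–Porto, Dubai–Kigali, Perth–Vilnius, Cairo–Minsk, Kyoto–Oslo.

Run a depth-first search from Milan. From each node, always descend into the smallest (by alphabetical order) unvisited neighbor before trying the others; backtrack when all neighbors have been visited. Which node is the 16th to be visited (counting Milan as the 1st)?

Visit Milan
Milan → Accra
Accra → Doha
Doha → Bern
Bern → Cairo
Cairo → Minsk
Minsk → Oslo
Oslo → Kyoto
Kyoto → Dubai
Dubai → Kigali
Kigali → Porto
Porto → Tokyo
Tokyo → Perth
Perth → Manila
Perth → Vilnius
Vilnius → Seoul

Visit order: Milan, Accra, Doha, Bern, Cairo, Minsk, Oslo, Kyoto, Dubai, Kigali, Porto, Tokyo, Perth, Manila, Vilnius, Seoul

Seoul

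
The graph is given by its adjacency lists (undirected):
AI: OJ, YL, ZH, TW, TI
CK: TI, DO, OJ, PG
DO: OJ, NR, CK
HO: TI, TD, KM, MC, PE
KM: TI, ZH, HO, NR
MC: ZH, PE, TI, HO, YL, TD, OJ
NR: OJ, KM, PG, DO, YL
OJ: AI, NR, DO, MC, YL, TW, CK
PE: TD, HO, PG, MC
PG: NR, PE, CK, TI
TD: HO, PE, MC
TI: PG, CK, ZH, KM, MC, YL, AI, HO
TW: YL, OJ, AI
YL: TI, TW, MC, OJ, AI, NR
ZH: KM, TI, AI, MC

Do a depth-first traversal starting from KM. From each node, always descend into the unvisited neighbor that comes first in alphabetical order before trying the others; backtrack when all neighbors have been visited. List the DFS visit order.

Visit KM
KM → HO
HO → MC
MC → OJ
OJ → AI
AI → TI
TI → CK
CK → DO
DO → NR
NR → PG
PG → PE
PE → TD
NR → YL
YL → TW
TI → ZH

KM → HO → MC → OJ → AI → TI → CK → DO → NR → PG → PE → TD → YL → TW → ZH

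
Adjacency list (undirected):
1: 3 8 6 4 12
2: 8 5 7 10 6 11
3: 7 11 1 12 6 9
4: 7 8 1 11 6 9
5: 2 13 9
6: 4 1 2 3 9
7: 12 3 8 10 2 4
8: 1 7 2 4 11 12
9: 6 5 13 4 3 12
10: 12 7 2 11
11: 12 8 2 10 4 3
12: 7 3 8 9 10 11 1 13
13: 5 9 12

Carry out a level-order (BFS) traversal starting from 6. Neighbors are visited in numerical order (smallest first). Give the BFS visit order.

Visit 6; enqueue 1, 2, 3, 4, 9 → queue [1, 2, 3, 4, 9]
Visit 1; enqueue 8, 12 → queue [2, 3, 4, 9, 8, 12]
Visit 2; enqueue 5, 7, 10, 11 → queue [3, 4, 9, 8, 12, 5, 7, 10, 11]
Visit 3 → queue [4, 9, 8, 12, 5, 7, 10, 11]
Visit 4 → queue [9, 8, 12, 5, 7, 10, 11]
Visit 9; enqueue 13 → queue [8, 12, 5, 7, 10, 11, 13]
Visit 8 → queue [12, 5, 7, 10, 11, 13]
Visit 12 → queue [5, 7, 10, 11, 13]
Visit 5 → queue [7, 10, 11, 13]
Visit 7 → queue [10, 11, 13]
Visit 10 → queue [11, 13]
Visit 11 → queue [13]
Visit 13 → queue []

6 → 1 → 2 → 3 → 4 → 9 → 8 → 12 → 5 → 7 → 10 → 11 → 13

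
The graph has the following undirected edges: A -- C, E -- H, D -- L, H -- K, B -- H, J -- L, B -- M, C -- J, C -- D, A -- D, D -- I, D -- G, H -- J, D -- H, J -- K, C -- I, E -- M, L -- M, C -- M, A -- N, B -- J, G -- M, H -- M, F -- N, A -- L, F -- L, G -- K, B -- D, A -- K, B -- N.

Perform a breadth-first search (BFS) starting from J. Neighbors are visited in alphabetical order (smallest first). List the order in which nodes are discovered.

J, B, C, H, K, L, D, M, N, A, I, E, G, F

Visit J; enqueue B, C, H, K, L → queue [B, C, H, K, L]
Visit B; enqueue D, M, N → queue [C, H, K, L, D, M, N]
Visit C; enqueue A, I → queue [H, K, L, D, M, N, A, I]
Visit H; enqueue E → queue [K, L, D, M, N, A, I, E]
Visit K; enqueue G → queue [L, D, M, N, A, I, E, G]
Visit L; enqueue F → queue [D, M, N, A, I, E, G, F]
Visit D → queue [M, N, A, I, E, G, F]
Visit M → queue [N, A, I, E, G, F]
Visit N → queue [A, I, E, G, F]
Visit A → queue [I, E, G, F]
Visit I → queue [E, G, F]
Visit E → queue [G, F]
Visit G → queue [F]
Visit F → queue []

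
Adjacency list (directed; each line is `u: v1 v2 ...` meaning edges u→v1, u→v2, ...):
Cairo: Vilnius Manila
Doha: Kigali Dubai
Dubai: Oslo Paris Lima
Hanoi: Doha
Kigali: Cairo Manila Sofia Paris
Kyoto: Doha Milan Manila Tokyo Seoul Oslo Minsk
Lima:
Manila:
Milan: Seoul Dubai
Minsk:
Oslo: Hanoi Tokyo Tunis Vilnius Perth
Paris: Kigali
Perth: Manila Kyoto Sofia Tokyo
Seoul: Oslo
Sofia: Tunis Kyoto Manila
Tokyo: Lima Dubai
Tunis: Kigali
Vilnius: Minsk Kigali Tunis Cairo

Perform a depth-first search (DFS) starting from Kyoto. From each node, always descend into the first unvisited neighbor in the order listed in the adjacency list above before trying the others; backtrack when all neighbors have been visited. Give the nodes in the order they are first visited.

Kyoto, Doha, Kigali, Cairo, Vilnius, Minsk, Tunis, Manila, Sofia, Paris, Dubai, Oslo, Hanoi, Tokyo, Lima, Perth, Milan, Seoul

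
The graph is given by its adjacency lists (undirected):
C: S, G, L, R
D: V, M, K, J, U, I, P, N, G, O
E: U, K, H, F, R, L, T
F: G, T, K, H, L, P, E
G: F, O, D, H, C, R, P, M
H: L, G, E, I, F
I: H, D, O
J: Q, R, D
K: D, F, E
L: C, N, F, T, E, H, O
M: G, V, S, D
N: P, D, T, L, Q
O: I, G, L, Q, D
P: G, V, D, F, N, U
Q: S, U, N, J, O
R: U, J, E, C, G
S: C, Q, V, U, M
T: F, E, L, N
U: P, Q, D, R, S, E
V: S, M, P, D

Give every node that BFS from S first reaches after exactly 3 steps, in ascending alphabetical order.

Level 0: S
Level 1: C, M, Q, U, V
Level 2: D, E, G, J, L, N, O, P, R
Level 3: F, H, I, K, T

F, H, I, K, T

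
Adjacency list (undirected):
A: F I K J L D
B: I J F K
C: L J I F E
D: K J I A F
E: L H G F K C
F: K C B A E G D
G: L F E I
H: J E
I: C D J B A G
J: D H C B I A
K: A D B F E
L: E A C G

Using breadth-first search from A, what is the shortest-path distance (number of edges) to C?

Level 0: A
Level 1: D, F, I, J, K, L
Level 2: B, C, E, G, H
C first appears at level 2.

2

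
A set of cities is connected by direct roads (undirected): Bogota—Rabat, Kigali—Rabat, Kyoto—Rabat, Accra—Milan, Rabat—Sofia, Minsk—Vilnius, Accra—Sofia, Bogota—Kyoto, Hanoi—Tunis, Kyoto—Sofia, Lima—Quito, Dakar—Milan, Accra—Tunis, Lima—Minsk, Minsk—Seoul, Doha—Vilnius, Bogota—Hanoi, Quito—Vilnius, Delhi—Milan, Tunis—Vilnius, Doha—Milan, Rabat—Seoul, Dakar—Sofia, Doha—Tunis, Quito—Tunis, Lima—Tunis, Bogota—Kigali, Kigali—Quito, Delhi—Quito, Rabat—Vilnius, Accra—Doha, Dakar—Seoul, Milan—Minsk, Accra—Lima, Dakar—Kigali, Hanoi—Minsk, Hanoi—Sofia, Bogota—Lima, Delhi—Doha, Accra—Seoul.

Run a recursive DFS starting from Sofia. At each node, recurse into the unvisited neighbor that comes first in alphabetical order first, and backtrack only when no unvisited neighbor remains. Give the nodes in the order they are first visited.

Sofia → Accra → Doha → Delhi → Milan → Dakar → Kigali → Bogota → Hanoi → Minsk → Lima → Quito → Tunis → Vilnius → Rabat → Kyoto → Seoul

Visit Sofia
Sofia → Accra
Accra → Doha
Doha → Delhi
Delhi → Milan
Milan → Dakar
Dakar → Kigali
Kigali → Bogota
Bogota → Hanoi
Hanoi → Minsk
Minsk → Lima
Lima → Quito
Quito → Tunis
Tunis → Vilnius
Vilnius → Rabat
Rabat → Kyoto
Rabat → Seoul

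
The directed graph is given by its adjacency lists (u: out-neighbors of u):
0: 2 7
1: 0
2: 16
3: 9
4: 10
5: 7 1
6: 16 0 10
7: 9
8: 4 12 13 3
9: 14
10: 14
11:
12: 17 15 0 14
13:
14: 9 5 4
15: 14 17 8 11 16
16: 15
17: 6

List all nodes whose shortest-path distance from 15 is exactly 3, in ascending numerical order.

Level 0: 15
Level 1: 8, 11, 14, 16, 17
Level 2: 3, 4, 5, 6, 9, 12, 13
Level 3: 0, 1, 7, 10
Level 4: 2

0, 1, 7, 10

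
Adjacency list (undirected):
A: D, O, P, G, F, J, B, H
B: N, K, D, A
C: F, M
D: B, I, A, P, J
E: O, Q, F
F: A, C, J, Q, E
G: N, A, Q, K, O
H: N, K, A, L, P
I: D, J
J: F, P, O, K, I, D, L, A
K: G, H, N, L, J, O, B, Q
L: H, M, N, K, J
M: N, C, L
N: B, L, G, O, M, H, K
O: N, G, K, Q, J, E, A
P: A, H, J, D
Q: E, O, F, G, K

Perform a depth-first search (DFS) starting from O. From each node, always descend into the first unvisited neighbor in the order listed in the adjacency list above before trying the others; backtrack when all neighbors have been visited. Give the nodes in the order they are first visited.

O, N, B, K, G, A, D, I, J, F, C, M, L, H, P, Q, E

Visit O
O → N
N → B
B → K
K → G
G → A
A → D
D → I
I → J
J → F
F → C
C → M
M → L
L → H
H → P
F → Q
Q → E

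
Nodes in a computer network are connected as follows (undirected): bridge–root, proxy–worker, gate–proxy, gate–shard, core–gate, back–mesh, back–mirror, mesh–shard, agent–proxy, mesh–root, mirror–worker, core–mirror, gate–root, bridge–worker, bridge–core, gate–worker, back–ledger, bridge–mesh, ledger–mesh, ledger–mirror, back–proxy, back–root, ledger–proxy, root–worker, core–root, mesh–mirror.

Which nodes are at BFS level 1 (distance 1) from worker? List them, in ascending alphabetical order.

bridge, gate, mirror, proxy, root

Level 0: worker
Level 1: bridge, gate, mirror, proxy, root
Level 2: agent, back, core, ledger, mesh, shard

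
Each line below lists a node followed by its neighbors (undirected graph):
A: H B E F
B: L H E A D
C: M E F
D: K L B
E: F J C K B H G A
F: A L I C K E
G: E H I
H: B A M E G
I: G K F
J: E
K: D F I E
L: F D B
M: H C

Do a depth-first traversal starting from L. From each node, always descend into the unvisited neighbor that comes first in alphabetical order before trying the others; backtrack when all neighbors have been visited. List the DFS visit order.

L B A E C F I G H M K D J

Visit L
L → B
B → A
A → E
E → C
C → F
F → I
I → G
G → H
H → M
I → K
K → D
E → J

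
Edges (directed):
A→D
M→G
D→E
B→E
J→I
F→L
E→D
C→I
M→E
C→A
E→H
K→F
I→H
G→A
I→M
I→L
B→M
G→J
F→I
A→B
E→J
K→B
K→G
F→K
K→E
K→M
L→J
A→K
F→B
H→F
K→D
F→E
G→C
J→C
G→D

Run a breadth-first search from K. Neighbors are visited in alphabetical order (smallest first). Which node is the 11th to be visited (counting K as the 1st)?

Visit K; enqueue B, D, E, F, G, M → queue [B, D, E, F, G, M]
Visit B → queue [D, E, F, G, M]
Visit D → queue [E, F, G, M]
Visit E; enqueue H, J → queue [F, G, M, H, J]
Visit F; enqueue I, L → queue [G, M, H, J, I, L]
Visit G; enqueue A, C → queue [M, H, J, I, L, A, C]
Visit M → queue [H, J, I, L, A, C]
Visit H → queue [J, I, L, A, C]
Visit J → queue [I, L, A, C]
Visit I → queue [L, A, C]
Visit L → queue [A, C]
Visit A → queue [C]
Visit C → queue []

Visit order: K, B, D, E, F, G, M, H, J, I, L, A, C

L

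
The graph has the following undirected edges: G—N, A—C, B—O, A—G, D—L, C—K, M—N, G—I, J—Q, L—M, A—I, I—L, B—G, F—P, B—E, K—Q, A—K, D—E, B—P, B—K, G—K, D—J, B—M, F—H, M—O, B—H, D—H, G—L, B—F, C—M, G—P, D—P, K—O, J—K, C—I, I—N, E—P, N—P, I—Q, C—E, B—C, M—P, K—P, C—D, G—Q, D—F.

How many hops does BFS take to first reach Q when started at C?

2

Level 0: C
Level 1: A, B, D, E, I, K, M
Level 2: F, G, H, J, L, N, O, P, Q
Q first appears at level 2.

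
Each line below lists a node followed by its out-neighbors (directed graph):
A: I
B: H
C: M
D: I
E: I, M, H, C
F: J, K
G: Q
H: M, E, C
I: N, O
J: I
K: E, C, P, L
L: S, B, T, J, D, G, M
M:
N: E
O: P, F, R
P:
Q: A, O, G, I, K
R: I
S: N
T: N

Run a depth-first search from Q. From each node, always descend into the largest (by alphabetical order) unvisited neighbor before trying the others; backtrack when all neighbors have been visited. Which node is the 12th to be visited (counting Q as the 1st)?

Visit Q
Q → O
O → R
R → I
I → N
N → E
E → M
E → H
H → C
O → P
O → F
F → K
K → L
L → T
L → S
L → J
L → G
L → D
L → B
Q → A

Visit order: Q, O, R, I, N, E, M, H, C, P, F, K, L, T, S, J, G, D, B, A

K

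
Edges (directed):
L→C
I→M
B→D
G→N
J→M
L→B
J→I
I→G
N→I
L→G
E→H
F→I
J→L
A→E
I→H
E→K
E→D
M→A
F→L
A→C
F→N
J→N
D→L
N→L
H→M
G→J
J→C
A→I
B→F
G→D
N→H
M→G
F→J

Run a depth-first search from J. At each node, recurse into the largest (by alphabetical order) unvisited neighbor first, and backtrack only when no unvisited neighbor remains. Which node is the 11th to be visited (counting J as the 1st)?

Visit J
J → N
N → L
L → G
G → D
L → C
L → B
B → F
F → I
I → M
M → A
A → E
E → K
E → H

Visit order: J, N, L, G, D, C, B, F, I, M, A, E, K, H

A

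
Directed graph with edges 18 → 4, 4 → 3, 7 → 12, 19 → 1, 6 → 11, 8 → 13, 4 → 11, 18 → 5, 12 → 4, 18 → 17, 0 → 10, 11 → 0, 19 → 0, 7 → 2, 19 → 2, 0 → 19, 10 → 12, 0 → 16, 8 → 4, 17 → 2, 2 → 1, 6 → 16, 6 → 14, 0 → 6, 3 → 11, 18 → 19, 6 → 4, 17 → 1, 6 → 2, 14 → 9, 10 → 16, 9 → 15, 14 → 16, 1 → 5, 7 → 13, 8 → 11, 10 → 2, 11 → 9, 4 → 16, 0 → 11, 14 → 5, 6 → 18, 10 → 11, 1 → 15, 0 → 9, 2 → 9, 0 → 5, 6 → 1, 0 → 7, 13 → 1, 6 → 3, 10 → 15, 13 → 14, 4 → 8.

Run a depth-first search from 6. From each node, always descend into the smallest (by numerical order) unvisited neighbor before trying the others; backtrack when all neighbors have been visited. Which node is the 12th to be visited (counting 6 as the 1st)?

4

Visit 6
6 → 1
1 → 5
1 → 15
6 → 2
2 → 9
6 → 3
3 → 11
11 → 0
0 → 7
7 → 12
12 → 4
4 → 8
8 → 13
13 → 14
14 → 16
0 → 10
0 → 19
6 → 18
18 → 17

Visit order: 6, 1, 5, 15, 2, 9, 3, 11, 0, 7, 12, 4, 8, 13, 14, 16, 10, 19, 18, 17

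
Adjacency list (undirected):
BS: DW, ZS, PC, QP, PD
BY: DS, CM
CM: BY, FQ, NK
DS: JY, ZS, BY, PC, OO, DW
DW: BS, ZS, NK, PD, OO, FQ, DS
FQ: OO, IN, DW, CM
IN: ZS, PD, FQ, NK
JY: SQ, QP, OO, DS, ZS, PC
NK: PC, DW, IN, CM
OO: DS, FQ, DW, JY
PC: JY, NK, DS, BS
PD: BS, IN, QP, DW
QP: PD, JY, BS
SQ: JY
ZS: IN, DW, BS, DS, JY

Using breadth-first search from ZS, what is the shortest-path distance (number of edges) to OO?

2

Level 0: ZS
Level 1: BS, DS, DW, IN, JY
Level 2: BY, FQ, NK, OO, PC, PD, QP, SQ
Level 3: CM
OO first appears at level 2.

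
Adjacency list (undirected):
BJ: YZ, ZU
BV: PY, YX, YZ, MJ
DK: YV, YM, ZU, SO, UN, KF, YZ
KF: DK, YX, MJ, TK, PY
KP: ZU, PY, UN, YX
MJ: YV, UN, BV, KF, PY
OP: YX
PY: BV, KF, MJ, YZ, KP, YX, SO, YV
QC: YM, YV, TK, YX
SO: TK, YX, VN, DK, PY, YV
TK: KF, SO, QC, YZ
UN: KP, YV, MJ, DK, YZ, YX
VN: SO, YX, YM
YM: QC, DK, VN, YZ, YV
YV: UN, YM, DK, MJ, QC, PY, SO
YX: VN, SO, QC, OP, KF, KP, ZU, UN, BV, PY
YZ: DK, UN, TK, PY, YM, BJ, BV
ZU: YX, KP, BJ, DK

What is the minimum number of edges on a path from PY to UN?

2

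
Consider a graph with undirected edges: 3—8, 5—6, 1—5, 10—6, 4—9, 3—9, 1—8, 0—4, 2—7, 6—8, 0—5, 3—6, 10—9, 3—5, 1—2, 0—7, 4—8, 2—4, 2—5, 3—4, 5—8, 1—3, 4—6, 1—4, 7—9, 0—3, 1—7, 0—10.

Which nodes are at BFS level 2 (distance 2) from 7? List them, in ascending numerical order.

Level 0: 7
Level 1: 0, 1, 2, 9
Level 2: 3, 4, 5, 8, 10
Level 3: 6

3, 4, 5, 8, 10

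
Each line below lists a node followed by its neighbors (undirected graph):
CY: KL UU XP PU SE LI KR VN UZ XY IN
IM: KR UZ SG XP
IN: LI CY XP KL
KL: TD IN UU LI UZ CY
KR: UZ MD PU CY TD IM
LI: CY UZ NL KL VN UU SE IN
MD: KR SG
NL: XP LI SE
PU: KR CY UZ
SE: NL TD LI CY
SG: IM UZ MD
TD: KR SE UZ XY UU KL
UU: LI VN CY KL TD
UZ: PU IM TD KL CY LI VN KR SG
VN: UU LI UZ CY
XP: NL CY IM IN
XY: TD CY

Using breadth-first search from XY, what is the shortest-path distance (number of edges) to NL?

3

Level 0: XY
Level 1: CY, TD
Level 2: IN, KL, KR, LI, PU, SE, UU, UZ, VN, XP
Level 3: IM, MD, NL, SG
NL first appears at level 3.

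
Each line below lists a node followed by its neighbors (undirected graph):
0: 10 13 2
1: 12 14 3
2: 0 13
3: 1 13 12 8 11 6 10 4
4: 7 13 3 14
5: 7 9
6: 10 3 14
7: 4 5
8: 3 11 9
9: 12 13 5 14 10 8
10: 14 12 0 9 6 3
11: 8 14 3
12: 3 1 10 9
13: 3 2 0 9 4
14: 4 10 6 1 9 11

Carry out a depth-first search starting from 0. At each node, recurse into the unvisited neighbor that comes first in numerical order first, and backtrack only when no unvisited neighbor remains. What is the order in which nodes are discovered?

Visit 0
0 → 2
2 → 13
13 → 3
3 → 1
1 → 12
12 → 9
9 → 5
5 → 7
7 → 4
4 → 14
14 → 6
6 → 10
14 → 11
11 → 8

0 -> 2 -> 13 -> 3 -> 1 -> 12 -> 9 -> 5 -> 7 -> 4 -> 14 -> 6 -> 10 -> 11 -> 8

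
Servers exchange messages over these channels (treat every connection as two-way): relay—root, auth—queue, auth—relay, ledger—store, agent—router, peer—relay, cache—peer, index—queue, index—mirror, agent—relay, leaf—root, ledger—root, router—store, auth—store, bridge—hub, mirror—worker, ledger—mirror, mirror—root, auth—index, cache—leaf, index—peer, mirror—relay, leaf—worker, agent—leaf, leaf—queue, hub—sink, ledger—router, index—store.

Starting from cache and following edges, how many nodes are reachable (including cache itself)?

14

BFS from cache visits: cache, leaf, peer, agent, queue, root, worker, index, relay, router, auth, ledger, mirror, store
Reachable nodes: 14 of 17 total.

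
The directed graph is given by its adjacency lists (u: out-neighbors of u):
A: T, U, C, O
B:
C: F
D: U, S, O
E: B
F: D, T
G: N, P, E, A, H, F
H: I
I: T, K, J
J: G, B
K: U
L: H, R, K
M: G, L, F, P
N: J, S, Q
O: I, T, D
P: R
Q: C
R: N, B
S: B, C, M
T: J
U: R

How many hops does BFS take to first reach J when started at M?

Level 0: M
Level 1: F, G, L, P
Level 2: A, D, E, H, K, N, R, T
Level 3: B, C, I, J, O, Q, S, U
J first appears at level 3.

3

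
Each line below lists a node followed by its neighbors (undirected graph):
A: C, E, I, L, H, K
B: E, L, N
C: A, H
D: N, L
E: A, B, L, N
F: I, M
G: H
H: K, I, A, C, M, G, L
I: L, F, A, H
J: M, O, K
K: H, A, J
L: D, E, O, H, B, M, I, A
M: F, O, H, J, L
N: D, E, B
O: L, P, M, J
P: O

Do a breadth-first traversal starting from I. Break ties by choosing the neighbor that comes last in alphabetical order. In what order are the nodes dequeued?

Visit I; enqueue L, H, F, A → queue [L, H, F, A]
Visit L; enqueue O, M, E, D, B → queue [H, F, A, O, M, E, D, B]
Visit H; enqueue K, G, C → queue [F, A, O, M, E, D, B, K, G, C]
Visit F → queue [A, O, M, E, D, B, K, G, C]
Visit A → queue [O, M, E, D, B, K, G, C]
Visit O; enqueue P, J → queue [M, E, D, B, K, G, C, P, J]
Visit M → queue [E, D, B, K, G, C, P, J]
Visit E; enqueue N → queue [D, B, K, G, C, P, J, N]
Visit D → queue [B, K, G, C, P, J, N]
Visit B → queue [K, G, C, P, J, N]
Visit K → queue [G, C, P, J, N]
Visit G → queue [C, P, J, N]
Visit C → queue [P, J, N]
Visit P → queue [J, N]
Visit J → queue [N]
Visit N → queue []

I -> L -> H -> F -> A -> O -> M -> E -> D -> B -> K -> G -> C -> P -> J -> N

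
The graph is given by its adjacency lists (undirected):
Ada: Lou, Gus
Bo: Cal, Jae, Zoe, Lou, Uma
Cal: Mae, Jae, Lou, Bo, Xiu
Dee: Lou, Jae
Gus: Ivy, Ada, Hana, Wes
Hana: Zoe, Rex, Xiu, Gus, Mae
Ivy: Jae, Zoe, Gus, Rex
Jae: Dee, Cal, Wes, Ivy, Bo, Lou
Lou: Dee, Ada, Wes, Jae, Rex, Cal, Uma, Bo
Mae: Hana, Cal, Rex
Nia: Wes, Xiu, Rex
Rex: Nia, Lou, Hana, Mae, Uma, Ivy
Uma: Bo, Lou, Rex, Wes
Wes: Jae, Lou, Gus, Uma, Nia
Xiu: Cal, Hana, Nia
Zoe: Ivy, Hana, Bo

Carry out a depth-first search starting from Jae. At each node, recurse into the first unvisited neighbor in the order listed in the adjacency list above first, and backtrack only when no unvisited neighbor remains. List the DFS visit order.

Jae -> Dee -> Lou -> Ada -> Gus -> Ivy -> Zoe -> Hana -> Rex -> Nia -> Wes -> Uma -> Bo -> Cal -> Mae -> Xiu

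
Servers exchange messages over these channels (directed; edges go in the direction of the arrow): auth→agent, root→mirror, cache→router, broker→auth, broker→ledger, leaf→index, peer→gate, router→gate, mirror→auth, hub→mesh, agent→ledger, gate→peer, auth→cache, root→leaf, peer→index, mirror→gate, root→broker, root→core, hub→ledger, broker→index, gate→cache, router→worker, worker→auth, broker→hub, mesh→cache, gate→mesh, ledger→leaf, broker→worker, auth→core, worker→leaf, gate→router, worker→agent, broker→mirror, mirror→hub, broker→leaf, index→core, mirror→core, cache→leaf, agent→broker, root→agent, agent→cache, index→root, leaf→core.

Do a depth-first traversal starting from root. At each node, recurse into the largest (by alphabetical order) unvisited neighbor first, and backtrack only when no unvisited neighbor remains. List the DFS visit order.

root, mirror, hub, mesh, cache, router, worker, leaf, index, core, auth, agent, ledger, broker, gate, peer

Visit root
root → mirror
mirror → hub
hub → mesh
mesh → cache
cache → router
router → worker
worker → leaf
leaf → index
index → core
worker → auth
auth → agent
agent → ledger
agent → broker
router → gate
gate → peer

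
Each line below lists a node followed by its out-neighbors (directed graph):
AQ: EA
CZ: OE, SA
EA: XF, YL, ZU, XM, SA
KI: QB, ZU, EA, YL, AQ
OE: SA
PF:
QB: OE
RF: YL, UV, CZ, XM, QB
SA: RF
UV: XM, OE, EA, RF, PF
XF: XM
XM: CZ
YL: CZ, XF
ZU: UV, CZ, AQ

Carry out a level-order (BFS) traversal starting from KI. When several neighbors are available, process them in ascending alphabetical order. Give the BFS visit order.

KI → AQ → EA → QB → YL → ZU → SA → XF → XM → OE → CZ → UV → RF → PF

Visit KI; enqueue AQ, EA, QB, YL, ZU → queue [AQ, EA, QB, YL, ZU]
Visit AQ → queue [EA, QB, YL, ZU]
Visit EA; enqueue SA, XF, XM → queue [QB, YL, ZU, SA, XF, XM]
Visit QB; enqueue OE → queue [YL, ZU, SA, XF, XM, OE]
Visit YL; enqueue CZ → queue [ZU, SA, XF, XM, OE, CZ]
Visit ZU; enqueue UV → queue [SA, XF, XM, OE, CZ, UV]
Visit SA; enqueue RF → queue [XF, XM, OE, CZ, UV, RF]
Visit XF → queue [XM, OE, CZ, UV, RF]
Visit XM → queue [OE, CZ, UV, RF]
Visit OE → queue [CZ, UV, RF]
Visit CZ → queue [UV, RF]
Visit UV; enqueue PF → queue [RF, PF]
Visit RF → queue [PF]
Visit PF → queue []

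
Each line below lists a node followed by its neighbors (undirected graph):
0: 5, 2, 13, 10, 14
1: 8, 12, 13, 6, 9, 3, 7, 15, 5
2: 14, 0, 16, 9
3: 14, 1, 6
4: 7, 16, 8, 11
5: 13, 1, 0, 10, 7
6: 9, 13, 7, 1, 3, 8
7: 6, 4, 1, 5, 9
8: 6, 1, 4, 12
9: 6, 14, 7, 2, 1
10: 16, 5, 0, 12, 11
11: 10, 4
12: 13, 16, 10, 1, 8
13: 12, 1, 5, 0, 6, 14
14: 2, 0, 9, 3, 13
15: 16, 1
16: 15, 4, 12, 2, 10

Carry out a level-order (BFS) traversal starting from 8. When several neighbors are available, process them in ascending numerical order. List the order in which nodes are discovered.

8 1 4 6 12 3 5 7 9 13 15 11 16 10 14 0 2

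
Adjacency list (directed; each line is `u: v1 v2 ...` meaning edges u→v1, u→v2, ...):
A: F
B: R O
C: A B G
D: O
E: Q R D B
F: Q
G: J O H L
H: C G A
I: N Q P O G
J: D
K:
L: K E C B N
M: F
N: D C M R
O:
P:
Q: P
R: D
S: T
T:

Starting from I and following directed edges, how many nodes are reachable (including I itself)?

BFS from I visits: I, N, Q, P, O, G, D, C, M, R, J, H, L, A, B, F, K, E
Reachable nodes: 18 of 20 total.

18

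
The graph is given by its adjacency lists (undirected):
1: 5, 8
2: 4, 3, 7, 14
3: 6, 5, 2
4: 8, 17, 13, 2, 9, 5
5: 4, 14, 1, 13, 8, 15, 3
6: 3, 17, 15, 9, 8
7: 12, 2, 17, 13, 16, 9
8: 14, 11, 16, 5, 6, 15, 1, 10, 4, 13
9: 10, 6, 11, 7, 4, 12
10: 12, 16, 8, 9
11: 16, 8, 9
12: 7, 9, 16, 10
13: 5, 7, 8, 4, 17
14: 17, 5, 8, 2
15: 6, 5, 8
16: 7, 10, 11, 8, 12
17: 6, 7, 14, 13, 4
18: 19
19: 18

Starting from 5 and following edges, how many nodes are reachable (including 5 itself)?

BFS from 5 visits: 5, 4, 14, 1, 13, 8, 15, 3, 17, 2, 9, 7, 11, 16, 6, 10, 12
Reachable nodes: 17 of 19 total.

17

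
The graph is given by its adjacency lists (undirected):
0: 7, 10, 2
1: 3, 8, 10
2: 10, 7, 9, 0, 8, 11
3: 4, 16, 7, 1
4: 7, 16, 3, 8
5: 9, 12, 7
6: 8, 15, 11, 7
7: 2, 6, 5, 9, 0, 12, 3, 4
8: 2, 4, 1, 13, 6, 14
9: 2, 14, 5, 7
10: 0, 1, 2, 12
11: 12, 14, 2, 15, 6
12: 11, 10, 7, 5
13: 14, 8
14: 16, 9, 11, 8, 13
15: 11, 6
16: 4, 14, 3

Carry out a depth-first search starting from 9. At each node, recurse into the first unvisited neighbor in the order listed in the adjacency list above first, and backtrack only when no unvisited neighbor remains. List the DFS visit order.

9 → 2 → 10 → 0 → 7 → 6 → 8 → 4 → 16 → 14 → 11 → 12 → 5 → 15 → 13 → 3 → 1

Visit 9
9 → 2
2 → 10
10 → 0
0 → 7
7 → 6
6 → 8
8 → 4
4 → 16
16 → 14
14 → 11
11 → 12
12 → 5
11 → 15
14 → 13
16 → 3
3 → 1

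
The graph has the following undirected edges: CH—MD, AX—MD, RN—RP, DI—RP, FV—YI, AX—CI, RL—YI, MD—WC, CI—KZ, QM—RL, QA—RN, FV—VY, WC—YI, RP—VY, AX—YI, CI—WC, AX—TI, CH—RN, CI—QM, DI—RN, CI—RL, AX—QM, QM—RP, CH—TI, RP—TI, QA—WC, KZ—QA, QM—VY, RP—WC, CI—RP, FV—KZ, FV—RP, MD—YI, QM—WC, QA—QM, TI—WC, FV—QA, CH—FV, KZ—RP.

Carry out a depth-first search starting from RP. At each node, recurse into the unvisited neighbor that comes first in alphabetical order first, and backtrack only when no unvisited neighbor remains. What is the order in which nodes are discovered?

RP, CI, AX, MD, CH, FV, KZ, QA, QM, RL, YI, WC, TI, VY, RN, DI

Visit RP
RP → CI
CI → AX
AX → MD
MD → CH
CH → FV
FV → KZ
KZ → QA
QA → QM
QM → RL
RL → YI
YI → WC
WC → TI
QM → VY
QA → RN
RN → DI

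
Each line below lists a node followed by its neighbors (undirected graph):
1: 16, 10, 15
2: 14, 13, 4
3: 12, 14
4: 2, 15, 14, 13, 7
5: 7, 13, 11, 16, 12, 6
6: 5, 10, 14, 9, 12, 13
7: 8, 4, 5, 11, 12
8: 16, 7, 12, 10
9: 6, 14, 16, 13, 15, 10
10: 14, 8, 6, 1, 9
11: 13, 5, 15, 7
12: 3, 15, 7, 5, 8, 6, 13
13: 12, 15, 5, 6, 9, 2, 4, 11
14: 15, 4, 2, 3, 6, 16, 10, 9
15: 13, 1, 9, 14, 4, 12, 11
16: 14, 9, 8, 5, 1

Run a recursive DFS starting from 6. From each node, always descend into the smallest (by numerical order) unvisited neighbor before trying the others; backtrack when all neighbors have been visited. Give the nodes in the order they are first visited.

Visit 6
6 → 5
5 → 7
7 → 4
4 → 2
2 → 13
13 → 9
9 → 10
10 → 1
1 → 15
15 → 11
15 → 12
12 → 3
3 → 14
14 → 16
16 → 8

6, 5, 7, 4, 2, 13, 9, 10, 1, 15, 11, 12, 3, 14, 16, 8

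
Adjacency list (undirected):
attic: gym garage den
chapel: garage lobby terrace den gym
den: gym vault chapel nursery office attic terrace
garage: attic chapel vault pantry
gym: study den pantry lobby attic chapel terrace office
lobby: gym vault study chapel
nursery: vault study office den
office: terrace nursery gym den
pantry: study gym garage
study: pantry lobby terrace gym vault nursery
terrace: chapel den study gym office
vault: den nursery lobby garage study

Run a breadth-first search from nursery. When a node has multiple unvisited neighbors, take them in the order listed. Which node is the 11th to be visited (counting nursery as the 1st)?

chapel

Visit nursery; enqueue vault, study, office, den → queue [vault, study, office, den]
Visit vault; enqueue lobby, garage → queue [study, office, den, lobby, garage]
Visit study; enqueue pantry, terrace, gym → queue [office, den, lobby, garage, pantry, terrace, gym]
Visit office → queue [den, lobby, garage, pantry, terrace, gym]
Visit den; enqueue chapel, attic → queue [lobby, garage, pantry, terrace, gym, chapel, attic]
Visit lobby → queue [garage, pantry, terrace, gym, chapel, attic]
Visit garage → queue [pantry, terrace, gym, chapel, attic]
Visit pantry → queue [terrace, gym, chapel, attic]
Visit terrace → queue [gym, chapel, attic]
Visit gym → queue [chapel, attic]
Visit chapel → queue [attic]
Visit attic → queue []

Visit order: nursery, vault, study, office, den, lobby, garage, pantry, terrace, gym, chapel, attic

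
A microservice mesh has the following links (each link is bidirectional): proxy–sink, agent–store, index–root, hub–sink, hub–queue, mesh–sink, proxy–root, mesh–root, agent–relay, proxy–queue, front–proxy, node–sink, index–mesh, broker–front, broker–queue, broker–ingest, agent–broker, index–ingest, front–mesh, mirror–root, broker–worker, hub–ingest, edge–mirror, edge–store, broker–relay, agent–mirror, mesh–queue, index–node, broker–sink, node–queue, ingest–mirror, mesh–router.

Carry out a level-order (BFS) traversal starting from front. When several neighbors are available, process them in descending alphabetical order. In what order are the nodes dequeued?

front → proxy → mesh → broker → sink → root → queue → router → index → worker → relay → ingest → agent → node → hub → mirror → store → edge

Visit front; enqueue proxy, mesh, broker → queue [proxy, mesh, broker]
Visit proxy; enqueue sink, root, queue → queue [mesh, broker, sink, root, queue]
Visit mesh; enqueue router, index → queue [broker, sink, root, queue, router, index]
Visit broker; enqueue worker, relay, ingest, agent → queue [sink, root, queue, router, index, worker, relay, ingest, agent]
Visit sink; enqueue node, hub → queue [root, queue, router, index, worker, relay, ingest, agent, node, hub]
Visit root; enqueue mirror → queue [queue, router, index, worker, relay, ingest, agent, node, hub, mirror]
Visit queue → queue [router, index, worker, relay, ingest, agent, node, hub, mirror]
Visit router → queue [index, worker, relay, ingest, agent, node, hub, mirror]
Visit index → queue [worker, relay, ingest, agent, node, hub, mirror]
Visit worker → queue [relay, ingest, agent, node, hub, mirror]
Visit relay → queue [ingest, agent, node, hub, mirror]
Visit ingest → queue [agent, node, hub, mirror]
Visit agent; enqueue store → queue [node, hub, mirror, store]
Visit node → queue [hub, mirror, store]
Visit hub → queue [mirror, store]
Visit mirror; enqueue edge → queue [store, edge]
Visit store → queue [edge]
Visit edge → queue []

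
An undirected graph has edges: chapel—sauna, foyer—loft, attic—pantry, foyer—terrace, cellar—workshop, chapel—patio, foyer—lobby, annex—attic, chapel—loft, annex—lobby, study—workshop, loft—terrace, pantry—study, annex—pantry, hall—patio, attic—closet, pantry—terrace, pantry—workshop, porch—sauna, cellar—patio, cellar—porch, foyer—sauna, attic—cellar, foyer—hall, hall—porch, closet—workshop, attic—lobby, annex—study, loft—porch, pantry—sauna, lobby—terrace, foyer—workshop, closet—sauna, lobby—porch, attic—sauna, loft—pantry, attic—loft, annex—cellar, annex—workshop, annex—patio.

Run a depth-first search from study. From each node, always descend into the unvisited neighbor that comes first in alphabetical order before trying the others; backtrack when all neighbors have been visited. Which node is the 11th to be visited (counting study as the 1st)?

lobby

Visit study
study → annex
annex → attic
attic → cellar
cellar → patio
patio → chapel
chapel → loft
loft → foyer
foyer → hall
hall → porch
porch → lobby
lobby → terrace
terrace → pantry
pantry → sauna
sauna → closet
closet → workshop

Visit order: study, annex, attic, cellar, patio, chapel, loft, foyer, hall, porch, lobby, terrace, pantry, sauna, closet, workshop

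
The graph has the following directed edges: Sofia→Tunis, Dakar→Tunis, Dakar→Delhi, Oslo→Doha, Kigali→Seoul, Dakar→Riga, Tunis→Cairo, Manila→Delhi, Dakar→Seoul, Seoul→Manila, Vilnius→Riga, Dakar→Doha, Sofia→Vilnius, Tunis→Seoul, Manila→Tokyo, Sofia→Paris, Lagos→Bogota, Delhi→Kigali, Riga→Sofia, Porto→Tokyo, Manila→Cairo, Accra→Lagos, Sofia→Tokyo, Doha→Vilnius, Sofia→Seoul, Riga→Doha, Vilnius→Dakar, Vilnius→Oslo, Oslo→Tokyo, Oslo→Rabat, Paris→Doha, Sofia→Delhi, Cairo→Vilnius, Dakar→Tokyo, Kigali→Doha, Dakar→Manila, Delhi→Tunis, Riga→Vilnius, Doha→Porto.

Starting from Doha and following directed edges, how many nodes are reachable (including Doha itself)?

16

BFS from Doha visits: Doha, Porto, Vilnius, Tokyo, Dakar, Oslo, Riga, Delhi, Manila, Seoul, Tunis, Rabat, Sofia, Kigali, Cairo, Paris
Reachable nodes: 16 of 19 total.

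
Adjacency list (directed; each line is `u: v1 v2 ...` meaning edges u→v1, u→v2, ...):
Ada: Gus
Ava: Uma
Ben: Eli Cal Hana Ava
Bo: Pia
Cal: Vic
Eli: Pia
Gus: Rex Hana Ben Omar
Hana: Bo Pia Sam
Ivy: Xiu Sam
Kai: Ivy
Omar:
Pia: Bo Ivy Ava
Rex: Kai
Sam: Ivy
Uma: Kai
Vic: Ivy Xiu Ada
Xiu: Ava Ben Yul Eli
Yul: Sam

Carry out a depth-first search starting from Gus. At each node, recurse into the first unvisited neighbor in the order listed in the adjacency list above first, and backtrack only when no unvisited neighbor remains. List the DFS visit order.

Visit Gus
Gus → Rex
Rex → Kai
Kai → Ivy
Ivy → Xiu
Xiu → Ava
Ava → Uma
Xiu → Ben
Ben → Eli
Eli → Pia
Pia → Bo
Ben → Cal
Cal → Vic
Vic → Ada
Ben → Hana
Hana → Sam
Xiu → Yul
Gus → Omar

Gus -> Rex -> Kai -> Ivy -> Xiu -> Ava -> Uma -> Ben -> Eli -> Pia -> Bo -> Cal -> Vic -> Ada -> Hana -> Sam -> Yul -> Omar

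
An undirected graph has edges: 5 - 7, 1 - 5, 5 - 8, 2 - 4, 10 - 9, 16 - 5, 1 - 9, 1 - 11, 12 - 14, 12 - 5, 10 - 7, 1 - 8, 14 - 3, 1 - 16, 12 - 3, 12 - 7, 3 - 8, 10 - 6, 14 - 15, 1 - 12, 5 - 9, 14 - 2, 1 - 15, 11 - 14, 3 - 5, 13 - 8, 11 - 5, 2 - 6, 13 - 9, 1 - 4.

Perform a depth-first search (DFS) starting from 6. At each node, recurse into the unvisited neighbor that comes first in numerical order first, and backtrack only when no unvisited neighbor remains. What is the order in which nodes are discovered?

Visit 6
6 → 2
2 → 4
4 → 1
1 → 5
5 → 3
3 → 8
8 → 13
13 → 9
9 → 10
10 → 7
7 → 12
12 → 14
14 → 11
14 → 15
5 → 16

6, 2, 4, 1, 5, 3, 8, 13, 9, 10, 7, 12, 14, 11, 15, 16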